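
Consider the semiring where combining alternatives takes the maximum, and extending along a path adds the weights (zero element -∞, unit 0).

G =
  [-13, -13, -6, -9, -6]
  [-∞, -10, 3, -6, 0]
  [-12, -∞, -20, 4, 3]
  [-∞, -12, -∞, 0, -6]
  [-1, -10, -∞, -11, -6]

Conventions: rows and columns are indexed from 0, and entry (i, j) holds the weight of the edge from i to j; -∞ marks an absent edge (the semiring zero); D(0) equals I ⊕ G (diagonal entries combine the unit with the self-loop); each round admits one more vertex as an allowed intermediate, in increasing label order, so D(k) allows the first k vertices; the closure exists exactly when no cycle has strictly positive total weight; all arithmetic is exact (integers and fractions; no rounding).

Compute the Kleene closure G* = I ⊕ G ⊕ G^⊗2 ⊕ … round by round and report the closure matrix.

D(0):
  [0, -13, -6, -9, -6]
  [-∞, 0, 3, -6, 0]
  [-12, -∞, 0, 4, 3]
  [-∞, -12, -∞, 0, -6]
  [-1, -10, -∞, -11, 0]
D(1):
  [0, -13, -6, -9, -6]
  [-∞, 0, 3, -6, 0]
  [-12, -25, 0, 4, 3]
  [-∞, -12, -∞, 0, -6]
  [-1, -10, -7, -10, 0]
D(2):
  [0, -13, -6, -9, -6]
  [-∞, 0, 3, -6, 0]
  [-12, -25, 0, 4, 3]
  [-∞, -12, -9, 0, -6]
  [-1, -10, -7, -10, 0]
D(3):
  [0, -13, -6, -2, -3]
  [-9, 0, 3, 7, 6]
  [-12, -25, 0, 4, 3]
  [-21, -12, -9, 0, -6]
  [-1, -10, -7, -3, 0]
D(4):
  [0, -13, -6, -2, -3]
  [-9, 0, 3, 7, 6]
  [-12, -8, 0, 4, 3]
  [-21, -12, -9, 0, -6]
  [-1, -10, -7, -3, 0]
D(5):
  [0, -13, -6, -2, -3]
  [5, 0, 3, 7, 6]
  [2, -7, 0, 4, 3]
  [-7, -12, -9, 0, -6]
  [-1, -10, -7, -3, 0]
Answer: G* = [[0, -13, -6, -2, -3], [5, 0, 3, 7, 6], [2, -7, 0, 4, 3], [-7, -12, -9, 0, -6], [-1, -10, -7, -3, 0]]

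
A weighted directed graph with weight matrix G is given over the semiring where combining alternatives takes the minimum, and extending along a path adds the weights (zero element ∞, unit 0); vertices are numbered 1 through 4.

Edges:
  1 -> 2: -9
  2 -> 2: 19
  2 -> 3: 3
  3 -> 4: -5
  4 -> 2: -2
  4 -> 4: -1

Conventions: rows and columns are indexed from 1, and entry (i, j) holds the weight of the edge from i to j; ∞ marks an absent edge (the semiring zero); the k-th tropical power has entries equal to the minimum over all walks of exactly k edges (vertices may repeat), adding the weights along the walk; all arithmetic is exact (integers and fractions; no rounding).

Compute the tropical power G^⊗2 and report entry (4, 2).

G^⊗2:
  [∞, 10, -6, ∞]
  [∞, 38, 22, -2]
  [∞, -7, ∞, -6]
  [∞, -3, 1, -2]
Key observation: the optimum is the walk 4->4->2, with weight (-1) + (-2) = -3.
Optimal value attained by: walk 4->4->2.
Answer: (G^⊗2)[4][2] = -3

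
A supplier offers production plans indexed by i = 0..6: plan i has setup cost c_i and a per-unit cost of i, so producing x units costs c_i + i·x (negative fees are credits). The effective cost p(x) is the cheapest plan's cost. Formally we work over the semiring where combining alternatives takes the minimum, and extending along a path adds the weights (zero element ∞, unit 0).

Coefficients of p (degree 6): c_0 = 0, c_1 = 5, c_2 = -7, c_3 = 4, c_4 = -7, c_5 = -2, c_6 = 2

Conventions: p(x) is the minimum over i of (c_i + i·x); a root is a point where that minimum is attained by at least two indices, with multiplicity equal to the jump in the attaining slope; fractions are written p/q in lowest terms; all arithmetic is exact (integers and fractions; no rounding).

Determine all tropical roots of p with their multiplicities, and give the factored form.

hull edge (i=0, c=0) to (i=2, c=-7): slope -7/2, span 2
hull edge (i=2, c=-7) to (i=4, c=-7): slope 0, span 2
hull edge (i=4, c=-7) to (i=6, c=2): slope 9/2, span 2
Factored form: p(x) = 2 ⊗ (x ⊕ (-9/2)) ⊗ (x ⊕ (-9/2)) ⊗ (x ⊕ 0) ⊗ (x ⊕ 0) ⊗ (x ⊕ 7/2) ⊗ (x ⊕ 7/2)
Answer: roots = -9/2 (mult 2), 0 (mult 2), 7/2 (mult 2)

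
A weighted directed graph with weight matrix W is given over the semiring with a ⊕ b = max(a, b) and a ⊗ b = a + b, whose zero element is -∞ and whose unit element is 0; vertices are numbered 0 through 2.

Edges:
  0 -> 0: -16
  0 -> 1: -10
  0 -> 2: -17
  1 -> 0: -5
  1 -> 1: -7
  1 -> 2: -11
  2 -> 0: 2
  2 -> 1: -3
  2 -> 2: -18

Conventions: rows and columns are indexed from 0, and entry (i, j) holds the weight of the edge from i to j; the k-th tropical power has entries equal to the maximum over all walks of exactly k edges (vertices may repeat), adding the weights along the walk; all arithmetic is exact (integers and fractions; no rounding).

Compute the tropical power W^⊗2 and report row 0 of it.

W^⊗2:
  [-15, -17, -21]
  [-9, -14, -18]
  [-8, -8, -14]
Answer: row 0 of W^⊗2 = [-15, -17, -21]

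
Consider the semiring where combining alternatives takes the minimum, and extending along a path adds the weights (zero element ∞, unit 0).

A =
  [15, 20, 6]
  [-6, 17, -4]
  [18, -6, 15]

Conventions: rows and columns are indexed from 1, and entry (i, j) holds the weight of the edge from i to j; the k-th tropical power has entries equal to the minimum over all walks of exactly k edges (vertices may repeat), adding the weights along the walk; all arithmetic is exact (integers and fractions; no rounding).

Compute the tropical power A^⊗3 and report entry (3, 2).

A^⊗2:
  [14, 0, 16]
  [9, -10, 0]
  [-12, 9, -10]
A^⊗3:
  [-6, 10, -4]
  [-16, -6, -14]
  [3, -16, -6]
Key observation: the optimum is the walk 3->2->3->2, with weight (-6) + (-4) + (-6) = -16.
Optimal value attained by: walk 3->2->3->2.
Answer: (A^⊗3)[3][2] = -16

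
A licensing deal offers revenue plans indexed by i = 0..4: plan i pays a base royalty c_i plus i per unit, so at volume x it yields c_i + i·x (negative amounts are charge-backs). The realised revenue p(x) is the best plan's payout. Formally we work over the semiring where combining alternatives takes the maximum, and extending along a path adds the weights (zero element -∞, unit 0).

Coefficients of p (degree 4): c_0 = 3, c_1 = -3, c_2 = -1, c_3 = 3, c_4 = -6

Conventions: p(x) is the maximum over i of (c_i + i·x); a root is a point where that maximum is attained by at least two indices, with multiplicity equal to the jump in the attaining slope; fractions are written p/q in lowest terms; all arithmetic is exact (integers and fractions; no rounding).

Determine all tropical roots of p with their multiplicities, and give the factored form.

hull edge (i=0, c=3) to (i=3, c=3): slope 0, span 3
hull edge (i=3, c=3) to (i=4, c=-6): slope -9, span 1
Factored form: p(x) = -6 ⊗ (x ⊕ 0) ⊗ (x ⊕ 0) ⊗ (x ⊕ 0) ⊗ (x ⊕ 9)
Answer: roots = 0 (mult 3), 9 (mult 1)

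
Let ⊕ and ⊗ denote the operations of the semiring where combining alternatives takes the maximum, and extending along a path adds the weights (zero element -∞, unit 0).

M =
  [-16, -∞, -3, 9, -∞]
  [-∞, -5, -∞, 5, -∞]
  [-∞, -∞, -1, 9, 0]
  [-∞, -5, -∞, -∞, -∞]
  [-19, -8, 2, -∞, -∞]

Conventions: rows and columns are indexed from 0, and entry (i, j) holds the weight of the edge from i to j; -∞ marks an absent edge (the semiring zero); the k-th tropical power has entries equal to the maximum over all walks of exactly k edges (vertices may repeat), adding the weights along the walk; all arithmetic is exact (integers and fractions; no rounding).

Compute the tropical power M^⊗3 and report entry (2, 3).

M^⊗2:
  [-32, 4, -4, 6, -3]
  [-∞, 0, -∞, 0, -∞]
  [-19, 4, 2, 8, -1]
  [-∞, -10, -∞, 0, -∞]
  [-35, -13, 1, 11, 2]
M^⊗3:
  [-22, 1, -1, 9, -4]
  [-∞, -5, -∞, 5, -∞]
  [-20, 3, 1, 11, 2]
  [-∞, -5, -∞, -5, -∞]
  [-17, 6, 4, 10, 1]
Key observation: the optimum is the walk 2->4->2->3, with weight 0 + 2 + 9 = 11.
Optimal value attained by: walk 2->4->2->3.
Answer: (M^⊗3)[2][3] = 11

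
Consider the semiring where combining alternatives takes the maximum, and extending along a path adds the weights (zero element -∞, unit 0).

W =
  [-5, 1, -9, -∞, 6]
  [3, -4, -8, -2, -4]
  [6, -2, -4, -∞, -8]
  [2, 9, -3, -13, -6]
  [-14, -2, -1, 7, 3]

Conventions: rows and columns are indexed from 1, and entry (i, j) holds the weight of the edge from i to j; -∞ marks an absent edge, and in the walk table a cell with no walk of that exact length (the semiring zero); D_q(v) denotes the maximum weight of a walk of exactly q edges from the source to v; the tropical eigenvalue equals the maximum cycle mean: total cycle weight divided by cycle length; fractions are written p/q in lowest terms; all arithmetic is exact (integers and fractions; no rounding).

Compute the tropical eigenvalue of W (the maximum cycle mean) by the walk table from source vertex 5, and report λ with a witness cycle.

q=0: [-∞, -∞, -∞, -∞, 0]
q=1: [-14, -2, -1, 7, 3]
q=2: [9, 16, 4, 10, 6]
q=3: [19, 19, 8, 14, 15]
q=4: [22, 23, 14, 22, 25]
q=5: [26, 31, 24, 32, 28]
Optimal cycle mean attained by: cycle 1->5->4->2->1, total 6 + 7 + 9 + 3, length 4.
Answer: λ = 25/4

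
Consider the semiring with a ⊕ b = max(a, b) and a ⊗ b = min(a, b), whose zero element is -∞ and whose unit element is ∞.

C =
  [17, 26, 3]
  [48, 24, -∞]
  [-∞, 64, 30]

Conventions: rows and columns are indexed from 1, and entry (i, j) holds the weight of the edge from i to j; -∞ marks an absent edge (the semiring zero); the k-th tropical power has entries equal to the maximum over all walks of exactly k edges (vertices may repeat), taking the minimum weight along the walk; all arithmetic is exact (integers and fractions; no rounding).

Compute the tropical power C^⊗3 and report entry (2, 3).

C^⊗2:
  [26, 24, 3]
  [24, 26, 3]
  [48, 30, 30]
C^⊗3:
  [24, 26, 3]
  [26, 24, 3]
  [30, 30, 30]
Key observation: the optimum is the walk 2->1->1->3, with weight 48 min 17 min 3 = 3.
Optimal value attained by: walk 2->1->1->3.
Answer: (C^⊗3)[2][3] = 3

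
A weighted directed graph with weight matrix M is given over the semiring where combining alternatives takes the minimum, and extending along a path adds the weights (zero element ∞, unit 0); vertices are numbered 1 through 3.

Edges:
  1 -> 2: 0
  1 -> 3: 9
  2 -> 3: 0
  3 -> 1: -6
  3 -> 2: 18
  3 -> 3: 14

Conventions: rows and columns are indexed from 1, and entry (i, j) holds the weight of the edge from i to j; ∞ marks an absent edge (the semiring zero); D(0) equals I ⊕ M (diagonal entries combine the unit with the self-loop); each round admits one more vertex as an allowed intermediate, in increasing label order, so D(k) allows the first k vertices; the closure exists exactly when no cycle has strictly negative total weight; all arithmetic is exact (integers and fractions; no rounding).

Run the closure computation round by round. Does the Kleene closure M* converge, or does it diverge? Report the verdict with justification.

D(0):
  [0, 0, 9]
  [∞, 0, 0]
  [-6, 18, 0]
D(1):
  [0, 0, 9]
  [∞, 0, 0]
  [-6, -6, 0]
Detection: at round 2, diagonal entry (3, 3) turns strictly negative.
Key observation: the cycle 3->1->2->3 has total weight (-6) + 0 + 0, which is strictly negative.
Answer: DIVERGES — negative cycle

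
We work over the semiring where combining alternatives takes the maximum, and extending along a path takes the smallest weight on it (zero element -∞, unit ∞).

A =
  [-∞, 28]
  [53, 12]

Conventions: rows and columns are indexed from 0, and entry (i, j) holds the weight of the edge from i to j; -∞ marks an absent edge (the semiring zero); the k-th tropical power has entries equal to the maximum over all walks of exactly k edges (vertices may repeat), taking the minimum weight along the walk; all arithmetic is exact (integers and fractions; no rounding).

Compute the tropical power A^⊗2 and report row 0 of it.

A^⊗2:
  [28, 12]
  [12, 28]
Answer: row 0 of A^⊗2 = [28, 12]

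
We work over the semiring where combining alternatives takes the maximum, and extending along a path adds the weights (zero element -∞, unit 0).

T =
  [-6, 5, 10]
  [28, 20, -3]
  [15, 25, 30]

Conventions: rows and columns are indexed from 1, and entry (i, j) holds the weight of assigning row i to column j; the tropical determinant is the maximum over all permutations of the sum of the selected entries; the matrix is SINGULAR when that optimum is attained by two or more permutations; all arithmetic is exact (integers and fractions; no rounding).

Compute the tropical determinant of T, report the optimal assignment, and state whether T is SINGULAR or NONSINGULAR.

σ = (1, 2, 3): (-6) + 20 + 30 = 44
σ = (1, 3, 2): (-6) + (-3) + 25 = 16
σ = (2, 1, 3): 5 + 28 + 30 = 63
σ = (2, 3, 1): 5 + (-3) + 15 = 17
σ = (3, 1, 2): 10 + 28 + 25 = 63
σ = (3, 2, 1): 10 + 20 + 15 = 45
Optimal value attained by: σ = (2, 1, 3).
Answer: det⊕(T) = 63; verdict: SINGULAR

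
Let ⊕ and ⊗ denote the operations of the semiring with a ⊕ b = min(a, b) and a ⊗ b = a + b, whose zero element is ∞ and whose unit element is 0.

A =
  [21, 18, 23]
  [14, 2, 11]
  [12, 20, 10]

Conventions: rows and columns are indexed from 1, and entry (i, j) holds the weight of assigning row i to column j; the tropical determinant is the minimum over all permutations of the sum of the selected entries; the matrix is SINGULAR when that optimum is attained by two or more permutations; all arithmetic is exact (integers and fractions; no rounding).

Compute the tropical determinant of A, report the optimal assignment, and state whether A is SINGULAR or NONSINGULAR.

σ = (1, 2, 3): 21 + 2 + 10 = 33
σ = (1, 3, 2): 21 + 11 + 20 = 52
σ = (2, 1, 3): 18 + 14 + 10 = 42
σ = (2, 3, 1): 18 + 11 + 12 = 41
σ = (3, 1, 2): 23 + 14 + 20 = 57
σ = (3, 2, 1): 23 + 2 + 12 = 37
Optimal value attained by: σ = (1, 2, 3).
Answer: det⊕(A) = 33; verdict: NONSINGULAR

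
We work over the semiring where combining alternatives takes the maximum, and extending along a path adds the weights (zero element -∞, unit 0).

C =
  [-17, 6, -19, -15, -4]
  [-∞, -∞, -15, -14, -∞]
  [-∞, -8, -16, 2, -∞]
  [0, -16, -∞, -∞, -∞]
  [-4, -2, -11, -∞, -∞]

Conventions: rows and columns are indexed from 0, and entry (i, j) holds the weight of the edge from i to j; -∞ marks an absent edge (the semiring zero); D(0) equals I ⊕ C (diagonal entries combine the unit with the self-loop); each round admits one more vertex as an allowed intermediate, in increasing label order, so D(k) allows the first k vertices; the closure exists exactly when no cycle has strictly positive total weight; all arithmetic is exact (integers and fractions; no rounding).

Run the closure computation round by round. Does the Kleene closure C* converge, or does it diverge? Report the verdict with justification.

D(0):
  [0, 6, -19, -15, -4]
  [-∞, 0, -15, -14, -∞]
  [-∞, -8, 0, 2, -∞]
  [0, -16, -∞, 0, -∞]
  [-4, -2, -11, -∞, 0]
D(1):
  [0, 6, -19, -15, -4]
  [-∞, 0, -15, -14, -∞]
  [-∞, -8, 0, 2, -∞]
  [0, 6, -19, 0, -4]
  [-4, 2, -11, -19, 0]
D(2):
  [0, 6, -9, -8, -4]
  [-∞, 0, -15, -14, -∞]
  [-∞, -8, 0, 2, -∞]
  [0, 6, -9, 0, -4]
  [-4, 2, -11, -12, 0]
D(3):
  [0, 6, -9, -7, -4]
  [-∞, 0, -15, -13, -∞]
  [-∞, -8, 0, 2, -∞]
  [0, 6, -9, 0, -4]
  [-4, 2, -11, -9, 0]
D(4):
  [0, 6, -9, -7, -4]
  [-13, 0, -15, -13, -17]
  [2, 8, 0, 2, -2]
  [0, 6, -9, 0, -4]
  [-4, 2, -11, -9, 0]
D(5):
  [0, 6, -9, -7, -4]
  [-13, 0, -15, -13, -17]
  [2, 8, 0, 2, -2]
  [0, 6, -9, 0, -4]
  [-4, 2, -11, -9, 0]
Key observation: every diagonal entry stays at the unit through all rounds, so no improving cycle exists.
Answer: CONVERGES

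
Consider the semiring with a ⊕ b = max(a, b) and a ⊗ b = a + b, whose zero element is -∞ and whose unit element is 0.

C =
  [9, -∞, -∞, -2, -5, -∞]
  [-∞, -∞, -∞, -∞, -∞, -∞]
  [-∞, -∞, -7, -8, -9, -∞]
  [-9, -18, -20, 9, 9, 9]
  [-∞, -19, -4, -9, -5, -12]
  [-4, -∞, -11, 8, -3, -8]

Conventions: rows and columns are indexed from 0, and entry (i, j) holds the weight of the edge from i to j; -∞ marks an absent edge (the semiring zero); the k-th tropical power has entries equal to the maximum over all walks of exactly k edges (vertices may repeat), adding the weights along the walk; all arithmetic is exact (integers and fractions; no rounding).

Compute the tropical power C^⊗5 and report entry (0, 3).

C^⊗2:
  [18, -20, -9, 7, 7, 7]
  [-∞, -∞, -∞, -∞, -∞, -∞]
  [-17, -26, -13, 1, 1, 1]
  [5, -9, 5, 18, 18, 18]
  [-16, -24, -9, 0, 0, 0]
  [5, -10, -7, 17, 17, 17]
C^⊗3:
  [27, -11, 3, 16, 16, 16]
  [-∞, -∞, -∞, -∞, -∞, -∞]
  [-3, -17, -3, 10, 10, 10]
  [14, 0, 14, 27, 27, 27]
  [-4, -18, -4, 9, 9, 9]
  [14, -1, 13, 26, 26, 26]
C^⊗4:
  [36, -2, 12, 25, 25, 25]
  [-∞, -∞, -∞, -∞, -∞, -∞]
  [6, -8, 6, 19, 19, 19]
  [23, 9, 23, 36, 36, 36]
  [5, -9, 5, 18, 18, 18]
  [23, 8, 22, 35, 35, 35]
C^⊗5:
  [45, 7, 21, 34, 34, 34]
  [-∞, -∞, -∞, -∞, -∞, -∞]
  [15, 1, 15, 28, 28, 28]
  [32, 18, 32, 45, 45, 45]
  [14, 0, 14, 27, 27, 27]
  [32, 17, 31, 44, 44, 44]
Key observation: the optimum is the walk 0->0->0->0->0->3, with weight 9 + 9 + 9 + 9 + (-2) = 34.
Optimal value attained by: walk 0->0->0->0->0->3.
Answer: (C^⊗5)[0][3] = 34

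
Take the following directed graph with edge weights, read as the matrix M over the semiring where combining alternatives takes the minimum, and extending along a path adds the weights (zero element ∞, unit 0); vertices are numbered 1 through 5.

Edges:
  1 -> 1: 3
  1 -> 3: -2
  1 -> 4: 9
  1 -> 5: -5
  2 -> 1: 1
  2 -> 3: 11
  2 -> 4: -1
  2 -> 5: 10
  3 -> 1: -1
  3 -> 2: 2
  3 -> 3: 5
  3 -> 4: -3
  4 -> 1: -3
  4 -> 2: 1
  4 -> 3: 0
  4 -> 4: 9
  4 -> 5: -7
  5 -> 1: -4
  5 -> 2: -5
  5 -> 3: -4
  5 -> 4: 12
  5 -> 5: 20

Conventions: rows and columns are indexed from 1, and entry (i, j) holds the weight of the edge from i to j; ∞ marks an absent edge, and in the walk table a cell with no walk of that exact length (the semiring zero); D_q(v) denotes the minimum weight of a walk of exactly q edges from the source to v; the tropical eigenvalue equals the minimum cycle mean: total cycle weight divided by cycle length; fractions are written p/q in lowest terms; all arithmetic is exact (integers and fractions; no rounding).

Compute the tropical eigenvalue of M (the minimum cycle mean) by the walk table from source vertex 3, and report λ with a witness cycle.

q=0: [∞, ∞, 0, ∞, ∞]
q=1: [-1, 2, 5, -3, ∞]
q=2: [-6, -2, -3, 1, -10]
q=3: [-14, -15, -14, -6, -11]
q=4: [-15, -16, -16, -17, -19]
q=5: [-23, -24, -23, -19, -24]
Optimal cycle mean attained by: cycle 3->4->5->3, total (-3) + (-7) + (-4), length 3.
Answer: λ = -14/3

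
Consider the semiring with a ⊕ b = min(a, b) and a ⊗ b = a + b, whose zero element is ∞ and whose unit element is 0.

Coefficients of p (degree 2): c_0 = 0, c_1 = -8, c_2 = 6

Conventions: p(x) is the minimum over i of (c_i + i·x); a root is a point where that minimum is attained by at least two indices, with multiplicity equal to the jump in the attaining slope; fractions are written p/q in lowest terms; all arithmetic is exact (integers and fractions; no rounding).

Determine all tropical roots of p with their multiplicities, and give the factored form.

hull edge (i=0, c=0) to (i=1, c=-8): slope -8, span 1
hull edge (i=1, c=-8) to (i=2, c=6): slope 14, span 1
Factored form: p(x) = 6 ⊗ (x ⊕ (-14)) ⊗ (x ⊕ 8)
Answer: roots = -14 (mult 1), 8 (mult 1)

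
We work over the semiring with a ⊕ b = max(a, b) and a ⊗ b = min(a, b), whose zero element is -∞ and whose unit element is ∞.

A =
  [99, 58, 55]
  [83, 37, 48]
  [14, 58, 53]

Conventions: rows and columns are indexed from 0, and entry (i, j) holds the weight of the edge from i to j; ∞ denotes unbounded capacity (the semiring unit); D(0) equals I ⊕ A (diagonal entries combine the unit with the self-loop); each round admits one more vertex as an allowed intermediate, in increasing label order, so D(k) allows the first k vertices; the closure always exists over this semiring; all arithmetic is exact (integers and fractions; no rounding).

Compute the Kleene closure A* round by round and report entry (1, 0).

D(0):
  [∞, 58, 55]
  [83, ∞, 48]
  [14, 58, ∞]
D(1):
  [∞, 58, 55]
  [83, ∞, 55]
  [14, 58, ∞]
D(2):
  [∞, 58, 55]
  [83, ∞, 55]
  [58, 58, ∞]
D(3):
  [∞, 58, 55]
  [83, ∞, 55]
  [58, 58, ∞]
Answer: A*[1][0] = 83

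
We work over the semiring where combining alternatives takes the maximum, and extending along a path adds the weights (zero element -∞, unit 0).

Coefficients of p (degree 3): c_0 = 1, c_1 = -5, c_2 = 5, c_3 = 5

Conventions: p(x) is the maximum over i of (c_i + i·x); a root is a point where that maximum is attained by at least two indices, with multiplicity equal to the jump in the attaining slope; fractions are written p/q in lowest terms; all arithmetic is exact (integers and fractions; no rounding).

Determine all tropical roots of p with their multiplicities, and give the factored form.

hull edge (i=0, c=1) to (i=2, c=5): slope 2, span 2
hull edge (i=2, c=5) to (i=3, c=5): slope 0, span 1
Factored form: p(x) = 5 ⊗ (x ⊕ (-2)) ⊗ (x ⊕ (-2)) ⊗ (x ⊕ 0)
Answer: roots = -2 (mult 2), 0 (mult 1)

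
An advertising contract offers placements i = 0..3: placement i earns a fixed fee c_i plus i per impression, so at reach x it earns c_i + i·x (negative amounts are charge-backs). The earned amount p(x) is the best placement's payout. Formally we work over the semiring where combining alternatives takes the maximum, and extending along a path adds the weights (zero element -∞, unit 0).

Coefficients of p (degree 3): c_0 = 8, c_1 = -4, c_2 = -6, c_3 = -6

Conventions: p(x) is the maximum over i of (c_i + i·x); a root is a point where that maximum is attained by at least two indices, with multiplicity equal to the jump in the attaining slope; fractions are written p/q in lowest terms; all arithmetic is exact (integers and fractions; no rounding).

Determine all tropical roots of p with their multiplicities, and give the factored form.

hull edge (i=0, c=8) to (i=3, c=-6): slope -14/3, span 3
Factored form: p(x) = -6 ⊗ (x ⊕ 14/3) ⊗ (x ⊕ 14/3) ⊗ (x ⊕ 14/3)
Answer: roots = 14/3 (mult 3)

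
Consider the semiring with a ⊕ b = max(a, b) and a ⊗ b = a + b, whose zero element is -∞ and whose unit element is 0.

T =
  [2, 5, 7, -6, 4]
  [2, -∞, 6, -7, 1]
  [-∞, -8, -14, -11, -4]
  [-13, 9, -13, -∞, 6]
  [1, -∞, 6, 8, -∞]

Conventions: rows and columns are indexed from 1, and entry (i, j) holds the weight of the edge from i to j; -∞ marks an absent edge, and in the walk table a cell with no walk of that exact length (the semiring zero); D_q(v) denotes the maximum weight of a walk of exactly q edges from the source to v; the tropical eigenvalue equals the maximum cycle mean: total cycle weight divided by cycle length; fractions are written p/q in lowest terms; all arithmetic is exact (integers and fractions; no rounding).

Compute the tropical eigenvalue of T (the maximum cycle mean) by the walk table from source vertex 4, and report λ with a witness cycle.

q=0: [-∞, -∞, -∞, 0, -∞]
q=1: [-13, 9, -13, -∞, 6]
q=2: [11, -8, 15, 14, 10]
q=3: [13, 23, 18, 18, 20]
q=4: [25, 27, 29, 28, 24]
q=5: [29, 37, 33, 32, 34]
Optimal cycle mean attained by: cycle 4->5->4, total 6 + 8, length 2.
Answer: λ = 7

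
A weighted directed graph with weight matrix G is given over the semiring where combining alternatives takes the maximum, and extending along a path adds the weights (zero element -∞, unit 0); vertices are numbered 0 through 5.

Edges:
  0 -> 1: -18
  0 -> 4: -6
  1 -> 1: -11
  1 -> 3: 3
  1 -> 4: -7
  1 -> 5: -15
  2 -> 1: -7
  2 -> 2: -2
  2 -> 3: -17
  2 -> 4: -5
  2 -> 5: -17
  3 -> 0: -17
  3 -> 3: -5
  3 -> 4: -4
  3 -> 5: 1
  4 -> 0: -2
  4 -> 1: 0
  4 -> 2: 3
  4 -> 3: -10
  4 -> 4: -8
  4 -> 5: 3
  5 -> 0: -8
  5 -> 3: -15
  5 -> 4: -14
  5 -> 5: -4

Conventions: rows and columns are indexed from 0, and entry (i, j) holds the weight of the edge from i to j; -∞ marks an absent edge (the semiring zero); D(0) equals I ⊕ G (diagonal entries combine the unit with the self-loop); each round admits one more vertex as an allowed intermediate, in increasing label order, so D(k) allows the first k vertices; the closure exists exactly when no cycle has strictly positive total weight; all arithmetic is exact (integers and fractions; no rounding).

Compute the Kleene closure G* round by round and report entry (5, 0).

D(0):
  [0, -18, -∞, -∞, -6, -∞]
  [-∞, 0, -∞, 3, -7, -15]
  [-∞, -7, 0, -17, -5, -17]
  [-17, -∞, -∞, 0, -4, 1]
  [-2, 0, 3, -10, 0, 3]
  [-8, -∞, -∞, -15, -14, 0]
D(1):
  [0, -18, -∞, -∞, -6, -∞]
  [-∞, 0, -∞, 3, -7, -15]
  [-∞, -7, 0, -17, -5, -17]
  [-17, -35, -∞, 0, -4, 1]
  [-2, 0, 3, -10, 0, 3]
  [-8, -26, -∞, -15, -14, 0]
D(2):
  [0, -18, -∞, -15, -6, -33]
  [-∞, 0, -∞, 3, -7, -15]
  [-∞, -7, 0, -4, -5, -17]
  [-17, -35, -∞, 0, -4, 1]
  [-2, 0, 3, 3, 0, 3]
  [-8, -26, -∞, -15, -14, 0]
D(3):
  [0, -18, -∞, -15, -6, -33]
  [-∞, 0, -∞, 3, -7, -15]
  [-∞, -7, 0, -4, -5, -17]
  [-17, -35, -∞, 0, -4, 1]
  [-2, 0, 3, 3, 0, 3]
  [-8, -26, -∞, -15, -14, 0]
D(4):
  [0, -18, -∞, -15, -6, -14]
  [-14, 0, -∞, 3, -1, 4]
  [-21, -7, 0, -4, -5, -3]
  [-17, -35, -∞, 0, -4, 1]
  [-2, 0, 3, 3, 0, 4]
  [-8, -26, -∞, -15, -14, 0]
D(5):
  [0, -6, -3, -3, -6, -2]
  [-3, 0, 2, 3, -1, 4]
  [-7, -5, 0, -2, -5, -1]
  [-6, -4, -1, 0, -4, 1]
  [-2, 0, 3, 3, 0, 4]
  [-8, -14, -11, -11, -14, 0]
D(6):
  [0, -6, -3, -3, -6, -2]
  [-3, 0, 2, 3, -1, 4]
  [-7, -5, 0, -2, -5, -1]
  [-6, -4, -1, 0, -4, 1]
  [-2, 0, 3, 3, 0, 4]
  [-8, -14, -11, -11, -14, 0]
Answer: G*[5][0] = -8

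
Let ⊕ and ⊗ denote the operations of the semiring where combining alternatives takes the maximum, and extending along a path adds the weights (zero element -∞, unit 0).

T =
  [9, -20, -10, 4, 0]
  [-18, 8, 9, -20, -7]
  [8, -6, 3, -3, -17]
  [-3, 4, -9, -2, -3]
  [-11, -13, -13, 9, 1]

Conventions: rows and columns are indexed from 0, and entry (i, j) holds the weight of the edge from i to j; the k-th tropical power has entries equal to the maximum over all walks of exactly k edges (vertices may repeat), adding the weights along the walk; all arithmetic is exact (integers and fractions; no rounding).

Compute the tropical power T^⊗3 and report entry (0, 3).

T^⊗2:
  [18, 8, -1, 13, 9]
  [17, 16, 17, 6, 1]
  [17, 2, 6, 12, 8]
  [6, 12, 13, 6, -2]
  [6, 13, 0, 10, 6]
T^⊗3:
  [27, 17, 17, 22, 18]
  [26, 24, 25, 21, 17]
  [26, 16, 11, 21, 17]
  [21, 20, 21, 10, 6]
  [15, 21, 22, 15, 7]
Key observation: the optimum is the walk 0->0->0->3, with weight 9 + 9 + 4 = 22.
Optimal value attained by: walk 0->0->0->3.
Answer: (T^⊗3)[0][3] = 22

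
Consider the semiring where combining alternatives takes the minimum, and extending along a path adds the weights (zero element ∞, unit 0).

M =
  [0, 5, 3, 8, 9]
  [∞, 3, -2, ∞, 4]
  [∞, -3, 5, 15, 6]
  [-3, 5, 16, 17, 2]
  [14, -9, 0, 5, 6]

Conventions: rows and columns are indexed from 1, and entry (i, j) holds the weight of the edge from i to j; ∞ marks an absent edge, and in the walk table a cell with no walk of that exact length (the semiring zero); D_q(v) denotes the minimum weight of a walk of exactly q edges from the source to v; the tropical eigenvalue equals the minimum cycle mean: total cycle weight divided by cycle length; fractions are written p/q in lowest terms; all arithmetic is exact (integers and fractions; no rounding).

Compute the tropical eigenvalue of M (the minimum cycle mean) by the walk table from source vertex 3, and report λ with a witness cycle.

q=0: [∞, ∞, 0, ∞, ∞]
q=1: [∞, -3, 5, 15, 6]
q=2: [12, -3, -5, 11, 1]
q=3: [8, -8, -5, 6, 1]
q=4: [3, -8, -10, 6, -4]
q=5: [3, -13, -10, 1, -4]
Optimal cycle mean attained by: cycle 2->3->2, total (-2) + (-3), length 2.
Answer: λ = -5/2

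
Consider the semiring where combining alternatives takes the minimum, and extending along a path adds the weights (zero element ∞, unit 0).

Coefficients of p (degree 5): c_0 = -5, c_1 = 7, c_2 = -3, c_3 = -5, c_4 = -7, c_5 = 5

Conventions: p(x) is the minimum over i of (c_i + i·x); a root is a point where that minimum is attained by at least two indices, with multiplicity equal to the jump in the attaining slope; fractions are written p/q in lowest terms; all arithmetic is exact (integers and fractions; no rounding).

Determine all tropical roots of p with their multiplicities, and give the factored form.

hull edge (i=0, c=-5) to (i=4, c=-7): slope -1/2, span 4
hull edge (i=4, c=-7) to (i=5, c=5): slope 12, span 1
Factored form: p(x) = 5 ⊗ (x ⊕ (-12)) ⊗ (x ⊕ 1/2) ⊗ (x ⊕ 1/2) ⊗ (x ⊕ 1/2) ⊗ (x ⊕ 1/2)
Answer: roots = -12 (mult 1), 1/2 (mult 4)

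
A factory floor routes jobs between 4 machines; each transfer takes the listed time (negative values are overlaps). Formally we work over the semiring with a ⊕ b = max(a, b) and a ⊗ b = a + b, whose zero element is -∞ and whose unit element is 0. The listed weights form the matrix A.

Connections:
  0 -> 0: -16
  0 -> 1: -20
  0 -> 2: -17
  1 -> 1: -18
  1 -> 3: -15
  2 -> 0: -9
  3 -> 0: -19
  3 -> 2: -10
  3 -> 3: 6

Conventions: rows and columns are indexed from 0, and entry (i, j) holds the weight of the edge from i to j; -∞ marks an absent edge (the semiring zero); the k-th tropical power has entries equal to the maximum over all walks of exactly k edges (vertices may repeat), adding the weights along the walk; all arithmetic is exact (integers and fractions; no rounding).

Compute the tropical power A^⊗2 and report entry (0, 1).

A^⊗2:
  [-26, -36, -33, -35]
  [-34, -36, -25, -9]
  [-25, -29, -26, -∞]
  [-13, -39, -4, 12]
Key observation: the optimum is the walk 0->0->1, with weight (-16) + (-20) = -36.
Optimal value attained by: walk 0->0->1.
Answer: (A^⊗2)[0][1] = -36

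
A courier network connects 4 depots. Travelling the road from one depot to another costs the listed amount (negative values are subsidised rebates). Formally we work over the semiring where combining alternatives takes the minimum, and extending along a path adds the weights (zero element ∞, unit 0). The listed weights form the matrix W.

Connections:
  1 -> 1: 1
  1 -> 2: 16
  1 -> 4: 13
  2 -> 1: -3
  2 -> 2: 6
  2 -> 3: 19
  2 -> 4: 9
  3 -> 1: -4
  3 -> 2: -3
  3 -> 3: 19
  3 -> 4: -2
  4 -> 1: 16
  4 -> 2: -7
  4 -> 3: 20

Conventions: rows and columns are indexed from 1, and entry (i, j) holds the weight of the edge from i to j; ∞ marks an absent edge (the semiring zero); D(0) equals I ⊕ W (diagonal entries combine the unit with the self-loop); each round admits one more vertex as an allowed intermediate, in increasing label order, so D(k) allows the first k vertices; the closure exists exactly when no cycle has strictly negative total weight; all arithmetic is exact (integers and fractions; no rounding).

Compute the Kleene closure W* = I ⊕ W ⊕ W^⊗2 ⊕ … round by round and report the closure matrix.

D(0):
  [0, 16, ∞, 13]
  [-3, 0, 19, 9]
  [-4, -3, 0, -2]
  [16, -7, 20, 0]
D(1):
  [0, 16, ∞, 13]
  [-3, 0, 19, 9]
  [-4, -3, 0, -2]
  [16, -7, 20, 0]
D(2):
  [0, 16, 35, 13]
  [-3, 0, 19, 9]
  [-6, -3, 0, -2]
  [-10, -7, 12, 0]
D(3):
  [0, 16, 35, 13]
  [-3, 0, 19, 9]
  [-6, -3, 0, -2]
  [-10, -7, 12, 0]
D(4):
  [0, 6, 25, 13]
  [-3, 0, 19, 9]
  [-12, -9, 0, -2]
  [-10, -7, 12, 0]
Answer: W* = [[0, 6, 25, 13], [-3, 0, 19, 9], [-12, -9, 0, -2], [-10, -7, 12, 0]]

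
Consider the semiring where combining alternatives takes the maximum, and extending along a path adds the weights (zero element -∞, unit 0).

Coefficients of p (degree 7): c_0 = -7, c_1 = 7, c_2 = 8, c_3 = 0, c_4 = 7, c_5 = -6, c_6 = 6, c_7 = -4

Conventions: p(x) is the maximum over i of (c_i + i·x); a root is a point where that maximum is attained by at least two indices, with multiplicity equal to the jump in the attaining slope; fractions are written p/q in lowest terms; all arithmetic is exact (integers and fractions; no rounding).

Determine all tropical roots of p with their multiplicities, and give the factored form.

hull edge (i=0, c=-7) to (i=1, c=7): slope 14, span 1
hull edge (i=1, c=7) to (i=2, c=8): slope 1, span 1
hull edge (i=2, c=8) to (i=6, c=6): slope -1/2, span 4
hull edge (i=6, c=6) to (i=7, c=-4): slope -10, span 1
Factored form: p(x) = -4 ⊗ (x ⊕ (-14)) ⊗ (x ⊕ (-1)) ⊗ (x ⊕ 1/2) ⊗ (x ⊕ 1/2) ⊗ (x ⊕ 1/2) ⊗ (x ⊕ 1/2) ⊗ (x ⊕ 10)
Answer: roots = -14 (mult 1), -1 (mult 1), 1/2 (mult 4), 10 (mult 1)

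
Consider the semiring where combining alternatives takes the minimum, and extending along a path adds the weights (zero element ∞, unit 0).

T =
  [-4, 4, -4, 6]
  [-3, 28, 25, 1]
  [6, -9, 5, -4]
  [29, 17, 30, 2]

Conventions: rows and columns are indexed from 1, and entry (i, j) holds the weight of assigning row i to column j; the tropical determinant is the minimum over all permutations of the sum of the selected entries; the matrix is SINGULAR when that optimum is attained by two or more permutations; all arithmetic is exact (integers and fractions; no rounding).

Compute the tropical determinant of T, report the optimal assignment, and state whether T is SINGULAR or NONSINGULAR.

σ = (1, 2, 3, 4): (-4) + 28 + 5 + 2 = 31
σ = (1, 2, 4, 3): (-4) + 28 + (-4) + 30 = 50
σ = (1, 3, 2, 4): (-4) + 25 + (-9) + 2 = 14
σ = (1, 3, 4, 2): (-4) + 25 + (-4) + 17 = 34
σ = (1, 4, 2, 3): (-4) + 1 + (-9) + 30 = 18
σ = (1, 4, 3, 2): (-4) + 1 + 5 + 17 = 19
σ = (2, 1, 3, 4): 4 + (-3) + 5 + 2 = 8
σ = (2, 1, 4, 3): 4 + (-3) + (-4) + 30 = 27
σ = (2, 3, 1, 4): 4 + 25 + 6 + 2 = 37
σ = (2, 3, 4, 1): 4 + 25 + (-4) + 29 = 54
σ = (2, 4, 1, 3): 4 + 1 + 6 + 30 = 41
σ = (2, 4, 3, 1): 4 + 1 + 5 + 29 = 39
σ = (3, 1, 2, 4): (-4) + (-3) + (-9) + 2 = -14
σ = (3, 1, 4, 2): (-4) + (-3) + (-4) + 17 = 6
σ = (3, 2, 1, 4): (-4) + 28 + 6 + 2 = 32
σ = (3, 2, 4, 1): (-4) + 28 + (-4) + 29 = 49
σ = (3, 4, 1, 2): (-4) + 1 + 6 + 17 = 20
σ = (3, 4, 2, 1): (-4) + 1 + (-9) + 29 = 17
σ = (4, 1, 2, 3): 6 + (-3) + (-9) + 30 = 24
σ = (4, 1, 3, 2): 6 + (-3) + 5 + 17 = 25
σ = (4, 2, 1, 3): 6 + 28 + 6 + 30 = 70
σ = (4, 2, 3, 1): 6 + 28 + 5 + 29 = 68
σ = (4, 3, 1, 2): 6 + 25 + 6 + 17 = 54
σ = (4, 3, 2, 1): 6 + 25 + (-9) + 29 = 51
Optimal value attained by: σ = (3, 1, 2, 4).
Answer: det⊕(T) = -14; verdict: NONSINGULAR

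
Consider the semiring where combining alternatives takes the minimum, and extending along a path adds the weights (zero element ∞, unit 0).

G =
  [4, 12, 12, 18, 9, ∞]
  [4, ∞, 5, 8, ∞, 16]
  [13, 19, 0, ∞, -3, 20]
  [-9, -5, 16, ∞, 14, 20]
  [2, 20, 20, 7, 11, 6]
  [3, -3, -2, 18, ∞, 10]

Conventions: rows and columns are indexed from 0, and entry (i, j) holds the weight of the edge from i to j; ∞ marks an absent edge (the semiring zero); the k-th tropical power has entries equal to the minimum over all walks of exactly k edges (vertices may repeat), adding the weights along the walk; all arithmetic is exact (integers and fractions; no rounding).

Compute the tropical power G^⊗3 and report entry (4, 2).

G^⊗2:
  [8, 13, 12, 16, 9, 15]
  [-1, 3, 5, 22, 2, 25]
  [-1, 17, 0, 4, -3, 3]
  [-5, 3, 0, 3, 0, 11]
  [-2, 2, 4, 18, 11, 16]
  [1, 7, -2, 5, -5, 13]
G^⊗3:
  [7, 11, 12, 16, 9, 15]
  [3, 11, 5, 9, 2, 8]
  [-5, -1, 0, 4, -3, 3]
  [-6, -2, 0, 7, -3, 6]
  [2, 10, 4, 10, 1, 17]
  [-4, 0, -2, 2, -5, 1]
Key observation: the optimum is the walk 4->5->2->2, with weight 6 + (-2) + 0 = 4.
Optimal value attained by: walk 4->5->2->2.
Answer: (G^⊗3)[4][2] = 4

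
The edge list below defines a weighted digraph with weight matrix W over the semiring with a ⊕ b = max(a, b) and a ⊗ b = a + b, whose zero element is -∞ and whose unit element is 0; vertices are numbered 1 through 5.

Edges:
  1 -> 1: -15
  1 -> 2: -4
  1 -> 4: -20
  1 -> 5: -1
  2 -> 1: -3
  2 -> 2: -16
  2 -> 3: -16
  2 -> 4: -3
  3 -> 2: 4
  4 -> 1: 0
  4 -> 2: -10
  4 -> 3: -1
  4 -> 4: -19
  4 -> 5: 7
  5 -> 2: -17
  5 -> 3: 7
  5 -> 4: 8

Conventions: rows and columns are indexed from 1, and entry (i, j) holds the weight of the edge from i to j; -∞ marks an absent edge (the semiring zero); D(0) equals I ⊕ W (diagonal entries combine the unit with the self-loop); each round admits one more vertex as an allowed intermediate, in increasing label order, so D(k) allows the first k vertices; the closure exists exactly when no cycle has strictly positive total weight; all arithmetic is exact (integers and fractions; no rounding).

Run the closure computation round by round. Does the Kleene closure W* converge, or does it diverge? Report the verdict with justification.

D(0):
  [0, -4, -∞, -20, -1]
  [-3, 0, -16, -3, -∞]
  [-∞, 4, 0, -∞, -∞]
  [0, -10, -1, 0, 7]
  [-∞, -17, 7, 8, 0]
D(1):
  [0, -4, -∞, -20, -1]
  [-3, 0, -16, -3, -4]
  [-∞, 4, 0, -∞, -∞]
  [0, -4, -1, 0, 7]
  [-∞, -17, 7, 8, 0]
D(2):
  [0, -4, -20, -7, -1]
  [-3, 0, -16, -3, -4]
  [1, 4, 0, 1, 0]
  [0, -4, -1, 0, 7]
  [-20, -17, 7, 8, 0]
Detection: at round 3, diagonal entry (5, 5) turns strictly positive.
Key observation: the cycle 5->3->2->1->5 has total weight 7 + 4 + (-3) + (-1), which is strictly positive.
Answer: DIVERGES — positive cycle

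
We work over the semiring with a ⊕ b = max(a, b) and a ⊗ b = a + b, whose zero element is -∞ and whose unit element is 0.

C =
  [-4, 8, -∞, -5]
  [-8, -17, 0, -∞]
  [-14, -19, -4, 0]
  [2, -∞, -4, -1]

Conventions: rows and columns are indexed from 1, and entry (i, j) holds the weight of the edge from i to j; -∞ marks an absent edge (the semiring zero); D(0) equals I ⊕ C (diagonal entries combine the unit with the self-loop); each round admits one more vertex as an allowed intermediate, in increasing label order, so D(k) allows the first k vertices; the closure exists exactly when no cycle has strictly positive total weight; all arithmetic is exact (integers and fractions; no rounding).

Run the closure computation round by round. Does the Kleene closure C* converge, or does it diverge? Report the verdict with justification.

D(0):
  [0, 8, -∞, -5]
  [-8, 0, 0, -∞]
  [-14, -19, 0, 0]
  [2, -∞, -4, 0]
D(1):
  [0, 8, -∞, -5]
  [-8, 0, 0, -13]
  [-14, -6, 0, 0]
  [2, 10, -4, 0]
D(2):
  [0, 8, 8, -5]
  [-8, 0, 0, -13]
  [-14, -6, 0, 0]
  [2, 10, 10, 0]
Detection: at round 3, diagonal entry (4, 4) turns strictly positive.
Key observation: the cycle 4->1->2->3->4 has total weight 2 + 8 + 0 + 0, which is strictly positive.
Answer: DIVERGES — positive cycle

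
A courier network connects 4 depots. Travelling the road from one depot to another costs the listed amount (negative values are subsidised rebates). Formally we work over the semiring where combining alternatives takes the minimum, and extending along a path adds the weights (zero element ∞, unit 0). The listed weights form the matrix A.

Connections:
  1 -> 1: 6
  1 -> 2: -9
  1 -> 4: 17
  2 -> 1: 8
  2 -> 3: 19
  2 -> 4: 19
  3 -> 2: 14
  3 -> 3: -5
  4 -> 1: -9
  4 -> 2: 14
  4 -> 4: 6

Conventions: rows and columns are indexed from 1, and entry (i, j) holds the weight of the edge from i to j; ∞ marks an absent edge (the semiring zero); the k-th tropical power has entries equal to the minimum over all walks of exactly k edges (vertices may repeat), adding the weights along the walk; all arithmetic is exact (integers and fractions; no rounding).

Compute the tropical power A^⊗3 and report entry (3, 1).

A^⊗2:
  [-1, -3, 10, 10]
  [10, -1, 14, 25]
  [22, 9, -10, 33]
  [-3, -18, 33, 8]
A^⊗3:
  [1, -10, 5, 16]
  [7, 1, 9, 18]
  [17, 4, -15, 28]
  [-10, -12, 1, 1]
Key observation: the optimum is the walk 3->3->2->1, with weight (-5) + 14 + 8 = 17.
Optimal value attained by: walk 3->3->2->1.
Answer: (A^⊗3)[3][1] = 17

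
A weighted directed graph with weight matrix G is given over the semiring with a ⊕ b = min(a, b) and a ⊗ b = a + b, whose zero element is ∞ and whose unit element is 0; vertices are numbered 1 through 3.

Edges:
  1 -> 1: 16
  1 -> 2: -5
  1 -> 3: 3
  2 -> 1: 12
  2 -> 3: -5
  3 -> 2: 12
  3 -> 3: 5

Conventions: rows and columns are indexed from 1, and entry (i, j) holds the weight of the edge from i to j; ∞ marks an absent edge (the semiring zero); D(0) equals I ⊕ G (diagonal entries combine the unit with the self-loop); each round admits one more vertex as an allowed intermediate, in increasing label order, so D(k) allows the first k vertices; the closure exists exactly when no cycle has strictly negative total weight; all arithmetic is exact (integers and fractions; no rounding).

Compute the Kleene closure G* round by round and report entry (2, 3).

D(0):
  [0, -5, 3]
  [12, 0, -5]
  [∞, 12, 0]
D(1):
  [0, -5, 3]
  [12, 0, -5]
  [∞, 12, 0]
D(2):
  [0, -5, -10]
  [12, 0, -5]
  [24, 12, 0]
D(3):
  [0, -5, -10]
  [12, 0, -5]
  [24, 12, 0]
Answer: G*[2][3] = -5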